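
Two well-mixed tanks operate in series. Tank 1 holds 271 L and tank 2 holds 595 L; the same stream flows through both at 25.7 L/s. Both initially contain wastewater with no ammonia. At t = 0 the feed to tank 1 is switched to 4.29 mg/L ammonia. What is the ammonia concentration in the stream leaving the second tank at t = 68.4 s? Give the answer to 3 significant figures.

Each tank obeys Vᵢ dCᵢ/dt = Q(Cᵢ₋₁ − Cᵢ), so τᵢ = Vᵢ/Q.
τ₁ = 271/25.7 = 10.545 s; τ₂ = 595/25.7 = 23.152 s.
Solving the cascade with C₁(0)=C₂(0)=0 gives C₂(t) = C_in[1 − (τ₁ e^(−t/τ₁) − τ₂ e^(−t/τ₂))/(τ₁ − τ₂)].
At t = 68.4: e^(−t/τ₁) = 0.0015237, e^(−t/τ₂) = 0.052109.
C₂ = 4.29·[1 − (10.545·0.0015237 − 23.152·0.052109)/(-12.607)] = 4.29·0.90558 = 3.8849 mg/L.

3.88 mg/L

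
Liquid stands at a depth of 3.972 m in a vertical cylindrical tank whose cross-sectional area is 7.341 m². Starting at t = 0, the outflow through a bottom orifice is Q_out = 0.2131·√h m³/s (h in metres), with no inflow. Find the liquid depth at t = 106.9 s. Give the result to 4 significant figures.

With no inflow, A dh/dt = −0.2131 √h.
Separate and integrate: 2(√h − √h₀) = −(0.2131/A) t.
√h = √3.972 − 0.2131·106.9/(2·7.341) = 1.99299 − 1.55159 = 0.441401.
h = 0.441401² = 0.194835 m.

0.1948 m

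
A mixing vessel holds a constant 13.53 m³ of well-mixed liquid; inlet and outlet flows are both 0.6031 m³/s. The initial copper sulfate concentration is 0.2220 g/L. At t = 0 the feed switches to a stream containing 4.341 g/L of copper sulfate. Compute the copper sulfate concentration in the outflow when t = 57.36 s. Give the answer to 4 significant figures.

4.022 g/L

Mass balance on the solute (V constant): V dC/dt = Q(C_in − C).
So dC/dt = (C_in − C)/τ with τ = V/Q = 13.53/0.6031 = 22.4341 s.
Integrating: C(t) = C_in + (C₀ − C_in) e^(−t/τ).
C(57.36) = 4.341 + (0.2220 − 4.341)·e^(−57.36/22.4341) = 4.341 + (-4.11900)·0.0775507 = 4.02157 g/L.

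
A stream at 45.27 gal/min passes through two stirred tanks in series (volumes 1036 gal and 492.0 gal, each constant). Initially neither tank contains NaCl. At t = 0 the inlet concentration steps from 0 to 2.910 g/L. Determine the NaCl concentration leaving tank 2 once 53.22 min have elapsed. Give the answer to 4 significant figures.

2.388 g/L

Species balance on tank i: dCᵢ/dt = (Cᵢ₋₁ − Cᵢ)/τᵢ with τᵢ = Vᵢ/Q.
τ₁ = 1036/45.27 = 22.8849 min; τ₂ = 492.0/45.27 = 10.8681 min.
Solving the cascade with C₁(0)=C₂(0)=0 gives C₂(t) = C_in[1 − (τ₁ e^(−t/τ₁) − τ₂ e^(−t/τ₂))/(τ₁ − τ₂)].
At t = 53.22: e^(−t/τ₁) = 0.0977297, e^(−t/τ₂) = 0.00746979.
C₂ = 2.910·[1 − (22.8849·0.0977297 − 10.8681·0.00746979)/(12.0168)] = 2.910·0.820638 = 2.38806 g/L.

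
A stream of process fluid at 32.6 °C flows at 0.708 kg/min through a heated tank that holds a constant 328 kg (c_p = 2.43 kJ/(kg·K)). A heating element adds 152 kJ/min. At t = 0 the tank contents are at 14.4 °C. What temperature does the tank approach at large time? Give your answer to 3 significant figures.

121 °C

Unsteady energy balance on the tank contents: M c_p dT/dt = ṁ c_p (T_in − T) + 152.
At steady state dT/dt = 0 ⇒ T_ss = T_in + Q̇/(ṁ c_p) = 32.6 + 152/(0.708·2.43) = 120.95 °C.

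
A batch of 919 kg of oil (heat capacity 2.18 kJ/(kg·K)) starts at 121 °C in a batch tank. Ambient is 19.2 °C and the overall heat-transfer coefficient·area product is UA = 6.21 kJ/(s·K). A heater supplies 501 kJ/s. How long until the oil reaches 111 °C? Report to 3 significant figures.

207 s

Heat balance on the well-mixed liquid: M c_p dT/dt = −UA(T − T_amb) + Q̇.
τ = M c_p/UA = 322.61 s; T_ss = T_amb + Q̇/UA = 19.2 + 501/6.21 = 99.876 °C.
T(t) = T_ss + (T₀ − T_ss)e^(−t/τ); set T = 111:
t = −τ ln[(T − T_ss)/(T₀ − T_ss)] = −322.61 · ln(0.52660) = 206.90 s.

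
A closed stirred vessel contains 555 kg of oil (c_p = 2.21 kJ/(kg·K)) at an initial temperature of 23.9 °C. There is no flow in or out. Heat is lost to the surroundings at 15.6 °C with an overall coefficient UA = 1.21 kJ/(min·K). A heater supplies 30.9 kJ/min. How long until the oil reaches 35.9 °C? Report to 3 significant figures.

Lumped-capacitance energy balance: M c_p dT/dt = UA(T_amb − T) + Q̇.
τ = M c_p/UA = 1013.7 min; T_ss = T_amb + Q̇/UA = 15.6 + 30.9/1.21 = 41.137 °C.
T(t) = T_ss + (T₀ − T_ss)e^(−t/τ); set T = 35.9:
t = −τ ln[(T − T_ss)/(T₀ − T_ss)] = −1013.7 · ln(0.30383) = 1207.6 min.

1210 min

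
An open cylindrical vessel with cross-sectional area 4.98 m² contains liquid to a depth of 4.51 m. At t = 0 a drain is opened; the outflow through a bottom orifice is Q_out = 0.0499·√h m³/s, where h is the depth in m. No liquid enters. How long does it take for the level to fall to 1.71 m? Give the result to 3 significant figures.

163 s

A dh/dt = −Q_out = −0.0499 √h.
This is separable: 2 d(√h)/dt = −0.0499/A, so √h = √h₀ − (0.0499/(2A)) t.
t = 2A(√h₀ − √h)/0.0499 = 2·4.98·(√4.51 − √1.71)/0.0499
  = 9.9600 × (2.1237 − 1.3077) / 0.0499 = 162.87 s.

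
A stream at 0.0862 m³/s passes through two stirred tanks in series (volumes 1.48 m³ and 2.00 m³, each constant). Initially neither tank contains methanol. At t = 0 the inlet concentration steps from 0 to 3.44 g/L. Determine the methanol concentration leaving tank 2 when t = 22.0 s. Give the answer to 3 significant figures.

1.03 g/L

Time constants: τᵢ = Vᵢ/Q for each well-mixed tank.
τ₁ = 1.48/0.0862 = 17.169 s; τ₂ = 2.00/0.0862 = 23.202 s.
Tank 1: C₁ = C_in(1 − e^(−t/τ₁)). Tank 2 (τ₁ ≠ τ₂): C₂ = C_in[1 − (τ₁ e^(−t/τ₁) − τ₂ e^(−t/τ₂))/(τ₁ − τ₂)].
At t = 22.0: e^(−t/τ₁) = 0.27766, e^(−t/τ₂) = 0.38744.
C₂ = 3.44·[1 − (17.169·0.27766 − 23.202·0.38744)/(-6.0325)] = 3.44·0.30012 = 1.0324 g/L.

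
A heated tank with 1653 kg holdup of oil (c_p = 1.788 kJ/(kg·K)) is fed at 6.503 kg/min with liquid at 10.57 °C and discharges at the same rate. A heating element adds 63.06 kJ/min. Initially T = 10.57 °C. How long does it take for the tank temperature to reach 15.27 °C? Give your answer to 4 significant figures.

512.1 min

M c_p dT/dt = ṁ c_p (T_in − T) + Q̇.
τ = M/ṁ = 254.190 min; T_ss = T_in + Q̇/(ṁ c_p) = 15.9934 °C.
T(t) = T_ss + (T₀ − T_ss) e^(−t/τ). Set T = 15.27:
e^(−t/τ) = (15.27 − 15.9934)/(10.57 − 15.9934) = 0.133387
t = −254.190 · ln(0.133387) = 512.067 min.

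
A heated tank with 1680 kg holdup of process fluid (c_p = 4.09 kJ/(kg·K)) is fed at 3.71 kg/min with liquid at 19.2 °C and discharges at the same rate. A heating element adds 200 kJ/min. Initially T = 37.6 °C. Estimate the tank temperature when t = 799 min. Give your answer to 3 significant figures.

First-law balance (no shaft work): M c_p dT/dt = ṁ c_p (T_in − T) + 200.
τ = M/ṁ = 452.83 min; T_ss = T_in + Q̇/(ṁ c_p) = 19.2 + 200/(3.71·4.09) = 32.381 °C.
T approaches T_ss exponentially: T(t) = T_ss + (T₀ − T_ss) e^(−t/τ).
T(799) = 32.381 + (5.2195)·e^(−799/452.83) = 32.381 + (5.2195)·0.17128 = 33.275 °C.

33.3 °C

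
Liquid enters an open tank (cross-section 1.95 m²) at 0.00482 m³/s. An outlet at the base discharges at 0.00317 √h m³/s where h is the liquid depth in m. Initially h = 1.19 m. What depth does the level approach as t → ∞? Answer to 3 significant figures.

2.31 m

Level balance: A dh/dt = 0.00482 − 0.00317 √h. Setting dh/dt = 0:
Q_in = 0.00317 √h_ss ⇒ √h_ss = 0.00482/0.00317 = 1.5205.
h_ss = 1.5205² = 2.3119 m. (Since h₀ = 1.19 m < h_ss, the level will rise toward this value.)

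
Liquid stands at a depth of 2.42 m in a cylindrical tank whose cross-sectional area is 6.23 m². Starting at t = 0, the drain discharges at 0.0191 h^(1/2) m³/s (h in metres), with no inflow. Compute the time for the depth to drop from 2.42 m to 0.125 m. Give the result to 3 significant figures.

784 s

Volume balance on the tank: A dh/dt = −0.0191 √h.
Separate and integrate: 2(√h − √h₀) = −(0.0191/A) t.
t = 2A(√h₀ − √h)/0.0191 = 2·6.23·(√2.42 − √0.125)/0.0191
  = 12.460 × (1.5556 − 0.35355) / 0.0191 = 784.19 s.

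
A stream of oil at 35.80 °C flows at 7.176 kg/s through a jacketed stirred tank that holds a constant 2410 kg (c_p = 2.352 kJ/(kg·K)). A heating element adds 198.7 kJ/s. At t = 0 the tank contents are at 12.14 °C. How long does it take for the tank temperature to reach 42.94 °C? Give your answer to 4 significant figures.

683.3 s

M c_p dT/dt = ṁ c_p (T_in − T) + Q̇.
τ = M/ṁ = 335.842 s; T_ss = T_in + Q̇/(ṁ c_p) = 47.5728 °C.
T(t) = T_ss + (T₀ − T_ss) e^(−t/τ). Set T = 42.94:
e^(−t/τ) = (42.94 − 47.5728)/(12.14 − 47.5728) = 0.130748
t = −335.842 · ln(0.130748) = 683.265 s.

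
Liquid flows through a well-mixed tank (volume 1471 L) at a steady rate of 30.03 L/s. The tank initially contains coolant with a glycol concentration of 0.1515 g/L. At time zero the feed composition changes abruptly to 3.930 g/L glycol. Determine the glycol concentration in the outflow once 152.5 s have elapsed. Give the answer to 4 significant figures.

3.762 g/L

Accumulation = in − out for the solute gives V dC/dt = Q(C_in − C).
Rewrite as dC/dt + C/τ = C_in/τ, τ = V/Q = 48.9843 s.
Solution: C(t) = C_in + (C₀ − C_in) e^(−t/τ).
C(152.5) = 3.930 + (0.1515 − 3.930)·e^(−152.5/48.9843) = 3.930 + (-3.77850)·0.0444567 = 3.76202 g/L.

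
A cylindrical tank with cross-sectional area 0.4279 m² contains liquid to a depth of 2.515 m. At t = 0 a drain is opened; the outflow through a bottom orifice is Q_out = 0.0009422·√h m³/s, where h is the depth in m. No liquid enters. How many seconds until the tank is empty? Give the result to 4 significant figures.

With no inflow, A dh/dt = −0.0009422 √h.
This is separable: 2 d(√h)/dt = −0.0009422/A, so √h = √h₀ − (0.0009422/(2A)) t.
Set h = 0: 2√h₀ = (0.0009422/A) t_empty ⇒ t_empty = 2A√h₀/0.0009422.
t_empty = 2·0.4279·√2.515/0.0009422 = 0.855800·1.58588/0.0009422 = 1440.45 s.

1440 s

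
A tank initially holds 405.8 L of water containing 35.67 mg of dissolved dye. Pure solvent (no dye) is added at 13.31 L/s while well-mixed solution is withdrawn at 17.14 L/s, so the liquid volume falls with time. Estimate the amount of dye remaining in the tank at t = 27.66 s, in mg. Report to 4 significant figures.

9.211 mg

Total volume: dV/dt = Q_in − Q_out = -3.83000 L/s, so V(t) = 405.8 − 3.83000 t and V(27.66) = 299.862 L.
Solute balance: dm/dt = 0 − Q_out C = −Q_out m/V(t).
dm/m = −Q_out dt/(V₀ − 3.83000 t); integrating gives ln(m/m₀) = −(Q_out/(Q_in−Q_out)) ln(V/V₀).
m = m₀ (V₀/V)^(Q_out/(Q_in−Q_out)) = 35.67 × (405.8/299.862)^(-4.47520) = 9.21098 mg.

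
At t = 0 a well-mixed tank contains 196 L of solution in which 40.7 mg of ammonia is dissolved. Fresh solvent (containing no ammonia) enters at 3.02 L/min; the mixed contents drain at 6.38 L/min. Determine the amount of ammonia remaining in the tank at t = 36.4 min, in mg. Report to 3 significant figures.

Total volume: dV/dt = Q_in − Q_out = -3.3600 L/min, so V(t) = 196 − 3.3600 t and V(36.4) = 73.696 L.
Species balance (pure solvent in): dm/dt = −Q_out · m/V(t).
dm/m = −Q_out dt/(V₀ − 3.3600 t); integrating gives ln(m/m₀) = −(Q_out/(Q_in−Q_out)) ln(V/V₀).
m = m₀ (V₀/V)^(Q_out/(Q_in−Q_out)) = 40.7 × (196/73.696)^(-1.8988) = 6.3527 mg.

6.35 mg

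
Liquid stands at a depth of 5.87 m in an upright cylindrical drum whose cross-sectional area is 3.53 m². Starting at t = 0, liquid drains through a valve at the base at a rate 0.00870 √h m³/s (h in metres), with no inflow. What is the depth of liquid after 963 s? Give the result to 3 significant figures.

Volume balance on the tank: A dh/dt = −0.00870 √h.
∫ h^(−1/2) dh = −(0.00870/A) ∫ dt, giving 2√h = 2√h₀ − (0.00870/A) t.
√h = √5.87 − 0.00870·963/(2·3.53) = 2.4228 − 1.1867 = 1.2361.
h = 1.2361² = 1.5280 m.

1.53 m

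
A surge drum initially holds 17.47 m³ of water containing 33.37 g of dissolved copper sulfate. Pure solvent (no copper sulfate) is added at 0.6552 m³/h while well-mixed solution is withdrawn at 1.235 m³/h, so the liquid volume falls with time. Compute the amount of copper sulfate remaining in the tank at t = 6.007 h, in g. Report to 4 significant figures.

Total volume: dV/dt = Q_in − Q_out = -0.579800 m³/h, so V(t) = 17.47 − 0.579800 t and V(6.007) = 13.9871 m³.
No copper sulfate enters, so dm/dt = −Q_out · (m/V).
dm/m = −Q_out dt/(V₀ − 0.579800 t); integrating gives ln(m/m₀) = −(Q_out/(Q_in−Q_out)) ln(V/V₀).
m = m₀ (V₀/V)^(Q_out/(Q_in−Q_out)) = 33.37 × (17.47/13.9871)^(-2.13004) = 20.7812 g.

20.78 g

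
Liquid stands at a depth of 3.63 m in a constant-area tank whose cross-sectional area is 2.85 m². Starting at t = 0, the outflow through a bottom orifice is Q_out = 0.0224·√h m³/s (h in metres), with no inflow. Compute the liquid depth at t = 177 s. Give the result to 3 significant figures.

With no inflow, A dh/dt = −0.0224 √h.
This is separable: 2 d(√h)/dt = −0.0224/A, so √h = √h₀ − (0.0224/(2A)) t.
√h = √3.63 − 0.0224·177/(2·2.85) = 1.9053 − 0.69558 = 1.2097.
h = 1.2097² = 1.4633 m.

1.46 m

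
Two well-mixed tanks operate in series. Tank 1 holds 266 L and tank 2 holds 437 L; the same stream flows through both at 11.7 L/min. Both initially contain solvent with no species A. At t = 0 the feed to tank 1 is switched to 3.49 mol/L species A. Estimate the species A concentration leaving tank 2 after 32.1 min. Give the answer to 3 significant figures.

1.04 mol/L

Each tank obeys Vᵢ dCᵢ/dt = Q(Cᵢ₋₁ − Cᵢ), so τᵢ = Vᵢ/Q.
τ₁ = 266/11.7 = 22.735 min; τ₂ = 437/11.7 = 37.350 min.
Tank 1: C₁ = C_in(1 − e^(−t/τ₁)). Tank 2 (τ₁ ≠ τ₂): C₂ = C_in[1 − (τ₁ e^(−t/τ₁) − τ₂ e^(−t/τ₂))/(τ₁ − τ₂)].
At t = 32.1: e^(−t/τ₁) = 0.24368, e^(−t/τ₂) = 0.42340.
C₂ = 3.49·[1 − (22.735·0.24368 − 37.350·0.42340)/(-14.615)] = 3.49·0.29702 = 1.0366 mol/L.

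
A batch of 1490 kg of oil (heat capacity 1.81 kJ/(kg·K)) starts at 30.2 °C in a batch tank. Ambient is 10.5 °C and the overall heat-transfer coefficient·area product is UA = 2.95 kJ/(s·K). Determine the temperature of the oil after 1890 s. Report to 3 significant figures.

Lumped-capacitance energy balance: M c_p dT/dt = UA(T_amb − T).
dT/dt = (T_ss − T)/τ with T_ss = T_amb = 10.500 °C, τ = M c_p/UA = 1490·1.81/2.95 = 914.20 s.
Integrating: T(t) = T_ss + (T₀ − T_ss) e^(−t/τ).
T(1890) = 10.500 + (19.700)·0.12652 = 12.992 °C.

13.0 °C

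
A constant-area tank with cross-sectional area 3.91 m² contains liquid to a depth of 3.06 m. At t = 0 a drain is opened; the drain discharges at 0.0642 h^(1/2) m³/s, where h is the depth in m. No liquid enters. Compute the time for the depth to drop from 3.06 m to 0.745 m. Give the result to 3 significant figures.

A dh/dt = −Q_out = −0.0642 √h.
Separate and integrate: 2(√h − √h₀) = −(0.0642/A) t.
t = 2A(√h₀ − √h)/0.0642 = 2·3.91·(√3.06 − √0.745)/0.0642
  = 7.8200 × (1.7493 − 0.86313) / 0.0642 = 107.94 s.

108 s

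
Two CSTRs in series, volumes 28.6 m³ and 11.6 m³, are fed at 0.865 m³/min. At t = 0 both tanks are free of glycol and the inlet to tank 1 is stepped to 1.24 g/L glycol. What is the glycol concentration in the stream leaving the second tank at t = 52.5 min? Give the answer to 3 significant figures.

0.831 g/L

Species balance on tank i: dCᵢ/dt = (Cᵢ₋₁ − Cᵢ)/τᵢ with τᵢ = Vᵢ/Q.
τ₁ = 28.6/0.865 = 33.064 min; τ₂ = 11.6/0.865 = 13.410 min.
Solving the cascade with C₁(0)=C₂(0)=0 gives C₂(t) = C_in[1 − (τ₁ e^(−t/τ₁) − τ₂ e^(−t/τ₂))/(τ₁ − τ₂)].
At t = 52.5: e^(−t/τ₁) = 0.20436, e^(−t/τ₂) = 0.019943.
C₂ = 1.24·[1 − (33.064·0.20436 − 13.410·0.019943)/(19.653)] = 1.24·0.66979 = 0.83055 g/L.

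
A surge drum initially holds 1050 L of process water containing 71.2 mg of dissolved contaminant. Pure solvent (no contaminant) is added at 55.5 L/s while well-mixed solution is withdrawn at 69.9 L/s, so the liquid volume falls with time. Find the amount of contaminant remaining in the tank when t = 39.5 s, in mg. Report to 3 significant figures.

1.61 mg

Let m(t) be the amount of contaminant. Volume: V(t) = V₀ + (Q_in − Q_out) t = 1050 − 14.400 t; V(39.5) = 481.20 L.
Species balance (pure solvent in): dm/dt = −Q_out · m/V(t).
dm/m = −Q_out dt/(V₀ − 14.400 t); integrating gives ln(m/m₀) = −(Q_out/(Q_in−Q_out)) ln(V/V₀).
m = m₀ (V₀/V)^(Q_out/(Q_in−Q_out)) = 71.2 × (1050/481.20)^(-4.8542) = 1.6128 mg.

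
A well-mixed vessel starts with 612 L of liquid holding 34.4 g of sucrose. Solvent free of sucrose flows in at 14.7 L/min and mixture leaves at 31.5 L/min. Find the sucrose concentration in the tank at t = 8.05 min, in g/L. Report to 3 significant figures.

0.0452 g/L

Total volume: dV/dt = Q_in − Q_out = -16.800 L/min, so V(t) = 612 − 16.800 t and V(8.05) = 476.76 L.
Solute balance: dm/dt = 0 − Q_out C = −Q_out m/V(t).
Separate: dm/m = −Q_out dt/V(t) ⇒ ln(m/m₀) = −(Q_out/(Q_in−Q_out)) ln(V/V₀).
m = m₀ (V₀/V)^(Q_out/(Q_in−Q_out)) = 34.4 × (612/476.76)^(-1.8750) = 21.538 g.
C = m/V = 21.538/476.76 = 0.045176 g/L.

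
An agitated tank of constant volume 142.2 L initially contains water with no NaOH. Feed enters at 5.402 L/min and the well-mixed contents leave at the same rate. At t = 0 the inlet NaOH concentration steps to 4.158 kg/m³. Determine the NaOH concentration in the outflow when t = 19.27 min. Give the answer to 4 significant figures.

2.158 kg/m³

Species balance on the tank: V dC/dt = Q(C_in − C).
Time constant τ = V/Q = 142.2/5.402 = 26.3236 min.
C approaches C_in exponentially: C(t) = C_in + (C₀ − C_in) e^(−t/τ).
C(19.27) = 4.158 + (0 − 4.158)·e^(−19.27/26.3236) = 4.158 + (-4.15800)·0.480925 = 2.15831 kg/m³.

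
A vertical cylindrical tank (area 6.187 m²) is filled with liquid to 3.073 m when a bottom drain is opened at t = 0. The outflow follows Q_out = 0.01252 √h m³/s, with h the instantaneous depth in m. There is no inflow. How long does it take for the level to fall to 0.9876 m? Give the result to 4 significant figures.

750.4 s

Accumulation of liquid (constant cross-section A): A dh/dt = −0.01252 √h.
Separate and integrate: 2(√h − √h₀) = −(0.01252/A) t.
t = 2A(√h₀ − √h)/0.01252 = 2·6.187·(√3.073 − √0.9876)/0.01252
  = 12.3740 × (1.75300 − 0.993781) / 0.01252 = 750.363 s.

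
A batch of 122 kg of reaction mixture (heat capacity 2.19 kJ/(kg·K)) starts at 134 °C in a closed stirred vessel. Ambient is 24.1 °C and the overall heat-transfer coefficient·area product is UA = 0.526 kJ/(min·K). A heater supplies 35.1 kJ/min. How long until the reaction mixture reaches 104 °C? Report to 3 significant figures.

603 min

Heat balance on the well-mixed liquid: M c_p dT/dt = −UA(T − T_amb) + Q̇.
τ = M c_p/UA = 507.95 min; T_ss = T_amb + Q̇/UA = 24.1 + 35.1/0.526 = 90.830 °C.
T(t) = T_ss + (T₀ − T_ss)e^(−t/τ); set T = 104:
t = −τ ln[(T − T_ss)/(T₀ − T_ss)] = −507.95 · ln(0.30507) = 603.04 min.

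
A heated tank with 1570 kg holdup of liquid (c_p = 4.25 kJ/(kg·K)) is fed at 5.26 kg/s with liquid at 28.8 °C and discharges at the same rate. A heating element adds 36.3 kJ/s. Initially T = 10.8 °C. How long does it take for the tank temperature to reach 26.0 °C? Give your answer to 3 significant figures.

445 s

Energy balance: M c_p dT/dt = ṁ c_p (T_in − T) + 36.3.
τ = M/ṁ = 298.48 s; T_ss = T_in + Q̇/(ṁ c_p) = 30.424 °C.
T(t) = T_ss + (T₀ − T_ss) e^(−t/τ). Set T = 26.0:
e^(−t/τ) = (26.0 − 30.424)/(10.8 − 30.424) = 0.22543
t = −298.48 · ln(0.22543) = 444.66 s.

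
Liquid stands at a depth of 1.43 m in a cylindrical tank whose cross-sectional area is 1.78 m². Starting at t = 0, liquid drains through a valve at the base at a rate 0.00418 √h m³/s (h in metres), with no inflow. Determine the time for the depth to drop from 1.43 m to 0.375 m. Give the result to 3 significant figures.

With no inflow, A dh/dt = −0.00418 √h.
∫ h^(−1/2) dh = −(0.00418/A) ∫ dt, giving 2√h = 2√h₀ − (0.00418/A) t.
t = 2A(√h₀ − √h)/0.00418 = 2·1.78·(√1.43 − √0.375)/0.00418
  = 3.5600 × (1.1958 − 0.61237) / 0.00418 = 496.91 s.

497 s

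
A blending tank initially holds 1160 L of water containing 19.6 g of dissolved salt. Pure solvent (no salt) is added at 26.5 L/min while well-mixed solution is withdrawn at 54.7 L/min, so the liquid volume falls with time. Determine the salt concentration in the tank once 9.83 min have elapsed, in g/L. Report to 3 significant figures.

0.0131 g/L

Let m(t) be the amount of salt. Volume: V(t) = V₀ + (Q_in − Q_out) t = 1160 − 28.200 t; V(9.83) = 882.79 L.
No salt enters, so dm/dt = −Q_out · (m/V).
dm/m = −Q_out dt/(V₀ − 28.200 t); integrating gives ln(m/m₀) = −(Q_out/(Q_in−Q_out)) ln(V/V₀).
m = m₀ (V₀/V)^(Q_out/(Q_in−Q_out)) = 19.6 × (1160/882.79)^(-1.9397) = 11.540 g.
C = m/V = 11.540/882.79 = 0.013072 g/L.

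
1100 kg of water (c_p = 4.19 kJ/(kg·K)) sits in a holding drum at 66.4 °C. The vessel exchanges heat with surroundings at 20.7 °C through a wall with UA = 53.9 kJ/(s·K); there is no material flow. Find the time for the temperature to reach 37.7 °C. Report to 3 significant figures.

M c_p dT/dt = −UA(T − T_amb).
τ = M c_p/UA = 85.510 s; T_ss = T_amb = 20.700 °C.
T(t) = T_ss + (T₀ − T_ss)e^(−t/τ); set T = 37.7:
t = −τ ln[(T − T_ss)/(T₀ − T_ss)] = −85.510 · ln(0.37199) = 84.560 s.

84.6 s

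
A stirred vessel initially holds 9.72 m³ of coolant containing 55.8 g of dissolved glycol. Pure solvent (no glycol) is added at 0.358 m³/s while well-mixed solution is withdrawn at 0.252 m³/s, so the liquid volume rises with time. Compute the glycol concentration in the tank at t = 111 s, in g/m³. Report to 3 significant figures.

0.394 g/m³

Let m(t) be the amount of glycol. Volume: V(t) = V₀ + (Q_in − Q_out) t = 9.72 + 0.10600 t; V(111) = 21.486 m³.
No glycol enters, so dm/dt = −Q_out · (m/V).
Separate: dm/m = −Q_out dt/V(t) ⇒ ln(m/m₀) = −(Q_out/(Q_in−Q_out)) ln(V/V₀).
m = m₀ (V₀/V)^(Q_out/(Q_in−Q_out)) = 55.8 × (9.72/21.486)^(2.3774) = 8.4656 g.
C = m/V = 8.4656/21.486 = 0.39401 g/m³.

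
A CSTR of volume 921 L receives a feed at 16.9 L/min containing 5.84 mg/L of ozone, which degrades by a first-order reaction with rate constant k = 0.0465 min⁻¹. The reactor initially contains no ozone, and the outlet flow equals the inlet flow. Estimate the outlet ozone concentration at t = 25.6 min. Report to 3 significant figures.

Accumulation = in − out − consumed: V dC/dt = Q C_in − Q C − k V C.
dC/dt = (Q/V) C_in − (Q/V + k) C; effective rate a = Q/V + k = 0.018350 + 0.0465 = 0.064850 min⁻¹.
C_ss = Q C_in/(Q + kV) = 1.6525 mg/L; C(t) = C_ss + (C₀ − C_ss) e^(−a t).
C(25.6) = 1.6525 + (-1.6525)·e^(−0.064850·25.6) = 1.6525 + (-1.6525)·0.19011 = 1.3383 mg/L.

1.34 mg/L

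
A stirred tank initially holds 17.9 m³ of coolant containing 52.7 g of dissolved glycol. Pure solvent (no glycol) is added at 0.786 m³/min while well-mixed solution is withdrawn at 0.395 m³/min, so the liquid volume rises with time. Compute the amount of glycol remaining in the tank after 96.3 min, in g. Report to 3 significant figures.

Let m(t) be the amount of glycol. Volume: V(t) = V₀ + (Q_in − Q_out) t = 17.9 + 0.39100 t; V(96.3) = 55.553 m³.
Species balance (pure solvent in): dm/dt = −Q_out · m/V(t).
dm/m = −Q_out dt/(V₀ + 0.39100 t); integrating gives ln(m/m₀) = −(Q_out/(Q_in−Q_out)) ln(V/V₀).
m = m₀ (V₀/V)^(Q_out/(Q_in−Q_out)) = 52.7 × (17.9/55.553)^(1.0102) = 16.785 g.

16.8 g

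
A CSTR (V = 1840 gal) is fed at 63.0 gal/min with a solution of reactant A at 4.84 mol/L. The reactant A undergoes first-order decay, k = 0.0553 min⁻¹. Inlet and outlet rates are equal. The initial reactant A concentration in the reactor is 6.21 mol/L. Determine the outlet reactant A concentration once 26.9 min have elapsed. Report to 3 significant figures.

2.24 mol/L

Accumulation = in − out − consumed: V dC/dt = Q C_in − Q C − k V C.
dC/dt = (Q/V) C_in − (Q/V + k) C; effective rate a = Q/V + k = 0.034239 + 0.0553 = 0.089539 min⁻¹.
C_ss = Q C_in/(Q + kV) = 1.8508 mol/L; C(t) = C_ss + (C₀ − C_ss) e^(−a t).
C(26.9) = 1.8508 + (4.3592)·e^(−0.089539·26.9) = 1.8508 + (4.3592)·0.089941 = 2.2429 mol/L.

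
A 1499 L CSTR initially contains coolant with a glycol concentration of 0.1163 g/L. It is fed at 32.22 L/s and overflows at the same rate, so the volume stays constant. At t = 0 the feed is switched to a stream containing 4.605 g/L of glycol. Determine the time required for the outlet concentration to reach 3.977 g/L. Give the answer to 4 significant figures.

Species balance on the tank: V dC/dt = Q(C_in − C), so τ = V/Q = 46.5239 s.
C(t) = C_in + (C₀ − C_in) e^(−t/τ). Set C = 3.977 and solve for t:
e^(−t/τ) = (C − C_in)/(C₀ − C_in) = (3.977 − 4.605)/(0.1163 − 4.605) = 0.139907
t = −τ ln(…) = 46.5239 × 1.96678 = 91.5022 s.

91.50 s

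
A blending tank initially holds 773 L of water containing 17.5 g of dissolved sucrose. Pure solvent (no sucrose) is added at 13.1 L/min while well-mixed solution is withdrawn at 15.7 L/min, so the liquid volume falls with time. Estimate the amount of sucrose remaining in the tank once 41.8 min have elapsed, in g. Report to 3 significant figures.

Total volume: dV/dt = Q_in − Q_out = -2.6000 L/min, so V(t) = 773 − 2.6000 t and V(41.8) = 664.32 L.
Solute balance: dm/dt = 0 − Q_out C = −Q_out m/V(t).
Separate: dm/m = −Q_out dt/V(t) ⇒ ln(m/m₀) = −(Q_out/(Q_in−Q_out)) ln(V/V₀).
m = m₀ (V₀/V)^(Q_out/(Q_in−Q_out)) = 17.5 × (773/664.32)^(-6.0385) = 7.0096 g.

7.01 g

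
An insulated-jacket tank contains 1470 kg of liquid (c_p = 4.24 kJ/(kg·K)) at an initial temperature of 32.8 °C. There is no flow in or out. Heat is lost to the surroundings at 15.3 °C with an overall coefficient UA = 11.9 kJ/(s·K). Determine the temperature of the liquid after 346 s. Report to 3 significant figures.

24.3 °C

M c_p dT/dt = −UA(T − T_amb).
dT/dt = (T_ss − T)/τ with T_ss = T_amb = 15.300 °C, τ = M c_p/UA = 1470·4.24/11.9 = 523.76 s.
Solution: T(t) = T_ss + (T₀ − T_ss) e^(−t/τ).
T(346) = 15.300 + (17.500)·0.51654 = 24.339 °C.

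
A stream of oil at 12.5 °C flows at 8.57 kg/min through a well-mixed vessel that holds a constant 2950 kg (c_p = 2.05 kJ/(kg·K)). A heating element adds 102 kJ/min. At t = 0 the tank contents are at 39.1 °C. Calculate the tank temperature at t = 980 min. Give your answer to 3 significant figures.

19.5 °C

Heat balance on the well-mixed liquid: M c_p dT/dt = ṁ c_p (T_in − T) + 102.
Rearrange: dT/dt = (T_ss − T)/τ with τ = M/ṁ = 344.22 min and T_ss = T_in + Q̇/(ṁ c_p) = 18.306 °C.
T approaches T_ss exponentially: T(t) = T_ss + (T₀ − T_ss) e^(−t/τ).
T(980) = 18.306 + (20.794)·e^(−980/344.22) = 18.306 + (20.794)·0.058019 = 19.512 °C.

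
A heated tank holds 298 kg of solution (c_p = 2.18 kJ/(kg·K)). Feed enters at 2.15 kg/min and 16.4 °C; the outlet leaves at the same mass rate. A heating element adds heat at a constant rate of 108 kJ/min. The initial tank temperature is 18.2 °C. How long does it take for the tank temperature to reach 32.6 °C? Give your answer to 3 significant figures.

Heat balance on the well-mixed liquid: M c_p dT/dt = ṁ c_p (T_in − T) + 108.
τ = M/ṁ = 138.60 min; T_ss = T_in + Q̇/(ṁ c_p) = 39.442 °C.
T(t) = T_ss + (T₀ − T_ss) e^(−t/τ). Set T = 32.6:
e^(−t/τ) = (32.6 − 39.442)/(18.2 − 39.442) = 0.32211
t = −138.60 · ln(0.32211) = 157.02 min.

157 min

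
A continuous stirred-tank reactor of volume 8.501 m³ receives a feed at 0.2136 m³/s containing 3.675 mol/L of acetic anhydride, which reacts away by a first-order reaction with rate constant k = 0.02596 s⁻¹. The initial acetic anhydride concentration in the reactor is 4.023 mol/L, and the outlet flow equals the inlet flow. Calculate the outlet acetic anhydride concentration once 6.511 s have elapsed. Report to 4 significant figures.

3.396 mol/L

V dC/dt = Q(C_in − C) − k V C.
This is linear with rate a = Q/V + k = 0.0510865 s⁻¹.
C_ss = Q C_in/(Q + kV) = 1.80752 mol/L; C(t) = C_ss + (C₀ − C_ss) e^(−a t).
C(6.511) = 1.80752 + (2.21548)·e^(−0.0510865·6.511) = 1.80752 + (2.21548)·0.717040 = 3.39611 mol/L.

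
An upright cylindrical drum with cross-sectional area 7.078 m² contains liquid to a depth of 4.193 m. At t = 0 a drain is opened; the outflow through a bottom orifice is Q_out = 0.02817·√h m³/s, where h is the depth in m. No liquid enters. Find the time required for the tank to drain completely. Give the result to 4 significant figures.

Mass balance (ρ constant): A dh/dt = −0.02817 √h.
Separate and integrate: 2(√h − √h₀) = −(0.02817/A) t.
Tank is empty when √h = 0: t_empty = 2A√h₀/0.02817.
t_empty = 2·7.078·√4.193/0.02817 = 14.1560·2.04768/0.02817 = 1029.00 s.

1029 s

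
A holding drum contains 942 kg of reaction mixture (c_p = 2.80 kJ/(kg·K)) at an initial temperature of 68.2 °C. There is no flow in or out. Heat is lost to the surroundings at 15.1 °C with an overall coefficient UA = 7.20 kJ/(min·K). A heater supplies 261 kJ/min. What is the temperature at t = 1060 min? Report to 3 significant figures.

52.3 °C

M c_p dT/dt = −UA(T − T_amb) + Q̇.
dT/dt = (T_ss − T)/τ with T_ss = T_amb + Q̇/UA = 15.1 + 261/7.20 = 51.350 °C, τ = M c_p/UA = 942·2.80/7.20 = 366.33 min.
T approaches T_ss exponentially: T(t) = T_ss + (T₀ − T_ss) e^(−t/τ).
T(1060) = 51.350 + (16.850)·0.055380 = 52.283 °C.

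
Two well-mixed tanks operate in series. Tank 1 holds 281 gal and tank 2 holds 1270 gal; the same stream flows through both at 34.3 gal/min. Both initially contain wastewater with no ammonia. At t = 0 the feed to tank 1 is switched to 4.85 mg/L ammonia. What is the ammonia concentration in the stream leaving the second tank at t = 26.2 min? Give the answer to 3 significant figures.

1.84 mg/L

Each tank obeys Vᵢ dCᵢ/dt = Q(Cᵢ₋₁ − Cᵢ), so τᵢ = Vᵢ/Q.
τ₁ = 281/34.3 = 8.1924 min; τ₂ = 1270/34.3 = 37.026 min.
Solving the cascade with C₁(0)=C₂(0)=0 gives C₂(t) = C_in[1 − (τ₁ e^(−t/τ₁) − τ₂ e^(−t/τ₂))/(τ₁ − τ₂)].
At t = 26.2: e^(−t/τ₁) = 0.040841, e^(−t/τ₂) = 0.49282.
C₂ = 4.85·[1 − (8.1924·0.040841 − 37.026·0.49282)/(-28.834)] = 4.85·0.37876 = 1.8370 mg/L.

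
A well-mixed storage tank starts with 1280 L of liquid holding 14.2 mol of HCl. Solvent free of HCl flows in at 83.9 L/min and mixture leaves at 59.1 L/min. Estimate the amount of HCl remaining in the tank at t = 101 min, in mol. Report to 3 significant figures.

1.07 mol

Let m(t) be the amount of HCl. Volume: V(t) = V₀ + (Q_in − Q_out) t = 1280 + 24.800 t; V(101) = 3784.8 L.
Species balance (pure solvent in): dm/dt = −Q_out · m/V(t).
Separate: dm/m = −Q_out dt/V(t) ⇒ ln(m/m₀) = −(Q_out/(Q_in−Q_out)) ln(V/V₀).
m = m₀ (V₀/V)^(Q_out/(Q_in−Q_out)) = 14.2 × (1280/3784.8)^(2.3831) = 1.0722 mol.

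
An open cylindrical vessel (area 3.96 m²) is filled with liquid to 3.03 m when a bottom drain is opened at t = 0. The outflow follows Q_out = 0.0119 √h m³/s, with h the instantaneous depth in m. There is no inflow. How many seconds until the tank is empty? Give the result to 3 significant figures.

1160 s

With no inflow, A dh/dt = −0.0119 √h.
This is separable: 2 d(√h)/dt = −0.0119/A, so √h = √h₀ − (0.0119/(2A)) t.
Tank is empty when √h = 0: t_empty = 2A√h₀/0.0119.
t_empty = 2·3.96·√3.03/0.0119 = 7.9200·1.7407/0.0119 = 1158.5 s.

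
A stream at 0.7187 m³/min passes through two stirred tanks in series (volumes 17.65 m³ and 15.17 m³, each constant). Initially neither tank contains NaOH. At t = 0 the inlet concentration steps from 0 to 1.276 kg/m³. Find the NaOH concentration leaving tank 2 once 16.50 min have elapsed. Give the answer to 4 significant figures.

0.2096 kg/m³

Species balance on tank i: dCᵢ/dt = (Cᵢ₋₁ − Cᵢ)/τᵢ with τᵢ = Vᵢ/Q.
τ₁ = 17.65/0.7187 = 24.5582 min; τ₂ = 15.17/0.7187 = 21.1076 min.
Solving the cascade with C₁(0)=C₂(0)=0 gives C₂(t) = C_in[1 − (τ₁ e^(−t/τ₁) − τ₂ e^(−t/τ₂))/(τ₁ − τ₂)].
At t = 16.50: e^(−t/τ₁) = 0.510751, e^(−t/τ₂) = 0.457623.
C₂ = 1.276·[1 − (24.5582·0.510751 − 21.1076·0.457623)/(3.45067)] = 1.276·0.164263 = 0.209600 kg/m³.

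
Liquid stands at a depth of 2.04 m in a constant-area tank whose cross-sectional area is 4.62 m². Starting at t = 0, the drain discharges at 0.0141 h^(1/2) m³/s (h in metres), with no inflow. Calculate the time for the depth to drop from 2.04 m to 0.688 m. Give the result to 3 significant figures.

392 s

With no inflow, A dh/dt = −0.0141 √h.
Separate and integrate: 2(√h − √h₀) = −(0.0141/A) t.
t = 2A(√h₀ − √h)/0.0141 = 2·4.62·(√2.04 − √0.688)/0.0141
  = 9.2400 × (1.4283 − 0.82946) / 0.0141 = 392.42 s.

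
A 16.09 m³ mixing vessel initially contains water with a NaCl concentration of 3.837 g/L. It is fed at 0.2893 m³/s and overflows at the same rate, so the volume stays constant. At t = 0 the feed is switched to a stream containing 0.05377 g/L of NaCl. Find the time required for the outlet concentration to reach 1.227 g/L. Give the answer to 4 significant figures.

65.12 s

Species balance: V dC/dt = Q(C_in − C) ⇒ τ = V/Q = 55.6170 s.
C(t) = C_in + (C₀ − C_in) e^(−t/τ). Set C = 1.227 and solve for t:
e^(−t/τ) = (C − C_in)/(C₀ − C_in) = (1.227 − 0.05377)/(3.837 − 0.05377) = 0.310113
t = −τ ln(…) = 55.6170 × 1.17082 = 65.1174 s.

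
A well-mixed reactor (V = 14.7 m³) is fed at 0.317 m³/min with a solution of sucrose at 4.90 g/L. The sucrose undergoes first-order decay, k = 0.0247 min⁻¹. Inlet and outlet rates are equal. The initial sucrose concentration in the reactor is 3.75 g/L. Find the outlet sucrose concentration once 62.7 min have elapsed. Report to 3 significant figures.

V dC/dt = Q(C_in − C) − k V C.
This is linear with rate a = Q/V + k = 0.046265 min⁻¹.
C_ss = Q C_in/(Q + kV) = 2.2840 g/L; C(t) = C_ss + (C₀ − C_ss) e^(−a t).
C(62.7) = 2.2840 + (1.4660)·e^(−0.046265·62.7) = 2.2840 + (1.4660)·0.054980 = 2.3646 g/L.

2.36 g/L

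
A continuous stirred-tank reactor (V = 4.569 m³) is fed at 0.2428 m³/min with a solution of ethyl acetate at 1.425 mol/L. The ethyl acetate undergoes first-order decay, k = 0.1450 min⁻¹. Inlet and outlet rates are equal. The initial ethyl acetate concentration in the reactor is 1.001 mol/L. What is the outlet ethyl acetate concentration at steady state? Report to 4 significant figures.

V dC/dt = Q(C_in − C) − k V C.
Steady state (dC/dt = 0): C_ss = Q C_in/(Q + kV) = C_in/(1 + kV/Q).
C_ss = 0.2428·1.425/(0.2428 + 0.1450·4.569) = 0.345990/0.905305 = 0.382181 mol/L.

0.3822 mol/L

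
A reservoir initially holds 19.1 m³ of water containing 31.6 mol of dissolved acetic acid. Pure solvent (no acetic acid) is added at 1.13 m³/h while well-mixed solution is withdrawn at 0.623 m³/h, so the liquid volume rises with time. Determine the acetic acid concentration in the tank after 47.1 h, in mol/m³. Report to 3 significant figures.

Let m(t) be the amount of acetic acid. Volume: V(t) = V₀ + (Q_in − Q_out) t = 19.1 + 0.50700 t; V(47.1) = 42.980 m³.
No acetic acid enters, so dm/dt = −Q_out · (m/V).
dm/m = −Q_out dt/(V₀ + 0.50700 t); integrating gives ln(m/m₀) = −(Q_out/(Q_in−Q_out)) ln(V/V₀).
m = m₀ (V₀/V)^(Q_out/(Q_in−Q_out)) = 31.6 × (19.1/42.980)^(1.2288) = 11.665 mol.
C = m/V = 11.665/42.980 = 0.27140 mol/m³.

0.271 mol/m³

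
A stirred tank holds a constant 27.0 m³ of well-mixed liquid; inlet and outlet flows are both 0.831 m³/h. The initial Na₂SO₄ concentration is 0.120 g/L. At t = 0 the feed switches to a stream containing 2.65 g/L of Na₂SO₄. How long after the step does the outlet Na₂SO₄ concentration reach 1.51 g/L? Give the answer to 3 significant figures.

25.9 h

Mass balance on the solute (V constant): V dC/dt = Q(C_in − C), so τ = V/Q = 32.491 h.
C(t) = C_in + (C₀ − C_in) e^(−t/τ). Set C = 1.51 and solve for t:
e^(−t/τ) = (C − C_in)/(C₀ − C_in) = (1.51 − 2.65)/(0.120 − 2.65) = 0.45059
t = −τ ln(…) = 32.491 × 0.79719 = 25.902 h.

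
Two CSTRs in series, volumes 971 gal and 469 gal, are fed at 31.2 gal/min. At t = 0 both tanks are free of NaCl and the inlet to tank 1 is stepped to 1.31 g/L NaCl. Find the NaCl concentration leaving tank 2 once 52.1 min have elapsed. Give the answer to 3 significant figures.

Species balance on tank i: dCᵢ/dt = (Cᵢ₋₁ − Cᵢ)/τᵢ with τᵢ = Vᵢ/Q.
τ₁ = 971/31.2 = 31.122 min; τ₂ = 469/31.2 = 15.032 min.
Tank 1: C₁ = C_in(1 − e^(−t/τ₁)). Tank 2 (τ₁ ≠ τ₂): C₂ = C_in[1 − (τ₁ e^(−t/τ₁) − τ₂ e^(−t/τ₂))/(τ₁ − τ₂)].
At t = 52.1: e^(−t/τ₁) = 0.18748, e^(−t/τ₂) = 0.031244.
C₂ = 1.31·[1 − (31.122·0.18748 − 15.032·0.031244)/(16.090)] = 1.31·0.66655 = 0.87318 g/L.

0.873 g/L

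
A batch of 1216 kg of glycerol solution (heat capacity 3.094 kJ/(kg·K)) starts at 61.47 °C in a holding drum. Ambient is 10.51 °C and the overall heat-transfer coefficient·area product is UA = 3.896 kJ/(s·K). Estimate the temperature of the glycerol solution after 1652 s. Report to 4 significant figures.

Heat balance on the well-mixed liquid: M c_p dT/dt = −UA(T − T_amb).
dT/dt = (T_ss − T)/τ with T_ss = T_amb = 10.5100 °C, τ = M c_p/UA = 1216·3.094/3.896 = 965.684 s.
Solution: T(t) = T_ss + (T₀ − T_ss) e^(−t/τ).
T(1652) = 10.5100 + (50.9600)·0.180738 = 19.7204 °C.

19.72 °C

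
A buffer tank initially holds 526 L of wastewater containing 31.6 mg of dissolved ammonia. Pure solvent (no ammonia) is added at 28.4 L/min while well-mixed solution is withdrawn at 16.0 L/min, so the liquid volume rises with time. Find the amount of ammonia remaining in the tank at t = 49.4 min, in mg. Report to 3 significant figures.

Let m(t) be the amount of ammonia. Volume: V(t) = V₀ + (Q_in − Q_out) t = 526 + 12.400 t; V(49.4) = 1138.6 L.
Solute balance: dm/dt = 0 − Q_out C = −Q_out m/V(t).
Separate: dm/m = −Q_out dt/V(t) ⇒ ln(m/m₀) = −(Q_out/(Q_in−Q_out)) ln(V/V₀).
m = m₀ (V₀/V)^(Q_out/(Q_in−Q_out)) = 31.6 × (526/1138.6)^(1.2903) = 11.667 mg.

11.7 mg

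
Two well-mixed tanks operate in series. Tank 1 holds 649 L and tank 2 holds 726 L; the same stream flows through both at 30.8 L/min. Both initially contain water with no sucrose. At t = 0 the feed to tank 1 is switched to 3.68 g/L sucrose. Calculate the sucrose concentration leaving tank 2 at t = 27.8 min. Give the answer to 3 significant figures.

Species balance on tank i: dCᵢ/dt = (Cᵢ₋₁ − Cᵢ)/τᵢ with τᵢ = Vᵢ/Q.
τ₁ = 649/30.8 = 21.071 min; τ₂ = 726/30.8 = 23.571 min.
Solving the cascade with C₁(0)=C₂(0)=0 gives C₂(t) = C_in[1 − (τ₁ e^(−t/τ₁) − τ₂ e^(−t/τ₂))/(τ₁ − τ₂)].
At t = 27.8: e^(−t/τ₁) = 0.26732, e^(−t/τ₂) = 0.30747.
C₂ = 3.68·[1 − (21.071·0.26732 − 23.571·0.30747)/(-2.5000)] = 3.68·0.35414 = 1.3032 g/L.

1.30 g/L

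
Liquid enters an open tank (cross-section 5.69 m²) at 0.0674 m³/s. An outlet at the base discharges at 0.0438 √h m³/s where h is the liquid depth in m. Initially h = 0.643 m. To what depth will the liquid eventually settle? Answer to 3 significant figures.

2.37 m

Level balance: A dh/dt = 0.0674 − 0.0438 √h. Setting dh/dt = 0:
Q_in = 0.0438 √h_ss ⇒ √h_ss = 0.0674/0.0438 = 1.5388.
h_ss = 1.5388² = 2.3679 m. (Since h₀ = 0.643 m < h_ss, the level will rise toward this value.)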